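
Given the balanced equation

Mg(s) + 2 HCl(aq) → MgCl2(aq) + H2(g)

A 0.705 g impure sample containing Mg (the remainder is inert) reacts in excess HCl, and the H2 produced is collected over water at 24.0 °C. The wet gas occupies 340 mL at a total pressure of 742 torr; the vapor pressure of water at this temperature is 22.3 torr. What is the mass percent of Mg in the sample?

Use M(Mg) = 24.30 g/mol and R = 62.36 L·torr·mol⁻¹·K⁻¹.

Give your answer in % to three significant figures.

45.5 %

P(H2) = 742 − 22.3 = 719.7 torr
n(H2) = PV/RT = (719.7 × 0.3400) / (62.36 × 297.15) = 0.01321 mol
n(Mg) = (1/1) × 0.01321 = 0.01321 mol
m(Mg) = 0.01321 × 24.30 = 0.3210 g
%Mg = 0.3210 / 0.705 × 100 = 45.53%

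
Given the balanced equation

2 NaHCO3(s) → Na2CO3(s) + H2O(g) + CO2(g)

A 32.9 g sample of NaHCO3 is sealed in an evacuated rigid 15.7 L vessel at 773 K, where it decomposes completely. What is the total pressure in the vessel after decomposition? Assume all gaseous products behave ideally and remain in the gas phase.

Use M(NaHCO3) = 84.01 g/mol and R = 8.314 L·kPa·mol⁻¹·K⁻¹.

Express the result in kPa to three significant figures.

160 kPa

n(NaHCO3) = 32.9 / 84.01 = 0.3916 mol
n(gas produced) = (2/2) × 0.3916 = 0.3916 mol
P = nRT/V = 0.3916 × 8.314 × 773 / 15.7 = 160.3 kPa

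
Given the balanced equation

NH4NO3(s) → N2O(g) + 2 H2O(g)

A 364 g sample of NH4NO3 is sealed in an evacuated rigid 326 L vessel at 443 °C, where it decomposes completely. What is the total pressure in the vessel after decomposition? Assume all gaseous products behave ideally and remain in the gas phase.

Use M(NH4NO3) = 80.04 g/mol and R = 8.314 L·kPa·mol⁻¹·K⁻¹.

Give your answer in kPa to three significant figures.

n(NH4NO3) = 364 / 80.04 = 4.548 mol
n(gas produced) = (3/1) × 4.548 = 13.64 mol
P = nRT/V = 13.64 × 8.314 × 716.15 / 326 = 249.1 kPa

249 kPa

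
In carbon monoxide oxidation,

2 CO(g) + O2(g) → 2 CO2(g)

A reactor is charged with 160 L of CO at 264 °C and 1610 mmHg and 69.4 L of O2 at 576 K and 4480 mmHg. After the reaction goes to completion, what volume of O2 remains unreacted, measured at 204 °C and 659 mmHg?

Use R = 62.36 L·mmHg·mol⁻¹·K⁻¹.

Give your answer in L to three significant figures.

217 L

n(CO) = PV/RT = (1610 × 160) / (62.36 × 537.15) = 7.690 mol
n(O2) = PV/RT = (4480 × 69.4) / (62.36 × 576) = 8.656 mol
For 7.690 mol CO, stoichiometry requires (1/2) × 7.690 = 3.845 mol O2; 8.656 mol is available, so CO is limiting.
n(O2) consumed = (1/2) × 7.690 = 3.845 mol; remaining = 8.656 − 3.845 = 4.811 mol
V(O2) = nRT/P = 4.811 × 62.36 × 477.15 / 659 = 217.2 L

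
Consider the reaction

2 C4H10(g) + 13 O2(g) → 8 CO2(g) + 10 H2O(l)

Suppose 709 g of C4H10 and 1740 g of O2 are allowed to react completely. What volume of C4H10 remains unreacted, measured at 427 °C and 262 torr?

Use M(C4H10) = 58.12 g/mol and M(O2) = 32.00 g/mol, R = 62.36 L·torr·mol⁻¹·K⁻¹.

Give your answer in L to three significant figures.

639 L

n(C4H10) = 709 / 58.12 = 12.20 mol
n(O2) = 1740 / 32.00 = 54.38 mol
For 12.20 mol C4H10, stoichiometry requires (13/2) × 12.20 = 79.30 mol O2; 54.38 mol is available, so O2 is limiting.
n(C4H10) consumed = (2/13) × 54.38 = 8.366 mol; remaining = 12.20 − 8.366 = 3.834 mol
V(C4H10) = nRT/P = 3.834 × 62.36 × 700.15 / 262 = 638.9 L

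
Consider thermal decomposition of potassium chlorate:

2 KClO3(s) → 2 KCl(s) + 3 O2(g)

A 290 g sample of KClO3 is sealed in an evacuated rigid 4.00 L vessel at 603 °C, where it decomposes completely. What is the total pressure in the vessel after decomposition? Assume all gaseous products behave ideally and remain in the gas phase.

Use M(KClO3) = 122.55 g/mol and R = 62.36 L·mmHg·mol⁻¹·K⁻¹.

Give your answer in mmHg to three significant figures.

48500 mmHg

n(KClO3) = 290 / 122.55 = 2.366 mol
n(gas produced) = (3/2) × 2.366 = 3.549 mol
P = nRT/V = 3.549 × 62.36 × 876.15 / 4.00 = 48480 mmHg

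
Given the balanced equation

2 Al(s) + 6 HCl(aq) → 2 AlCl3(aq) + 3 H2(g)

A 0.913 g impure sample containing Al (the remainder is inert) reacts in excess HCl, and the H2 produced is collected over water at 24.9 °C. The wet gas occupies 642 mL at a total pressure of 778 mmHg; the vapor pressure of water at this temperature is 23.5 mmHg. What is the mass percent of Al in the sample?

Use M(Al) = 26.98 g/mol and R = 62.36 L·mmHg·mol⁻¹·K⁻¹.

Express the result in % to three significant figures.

51.3 %

P(H2) = 778 − 23.5 = 754.5 mmHg
n(H2) = PV/RT = (754.5 × 0.6420) / (62.36 × 298.05) = 0.02606 mol
n(Al) = (2/3) × 0.02606 = 0.01737 mol
m(Al) = 0.01737 × 26.98 = 0.4686 g
%Al = 0.4686 / 0.913 × 100 = 51.33%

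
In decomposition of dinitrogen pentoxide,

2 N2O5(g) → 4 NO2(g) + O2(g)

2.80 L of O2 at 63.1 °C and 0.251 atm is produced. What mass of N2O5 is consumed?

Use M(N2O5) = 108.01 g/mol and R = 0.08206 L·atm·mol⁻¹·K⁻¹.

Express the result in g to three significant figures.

5.50 g

n(O2) = PV/RT = (0.251 × 2.80) / (0.08206 × 336.25) = 0.02547 mol
n(N2O5) = (2/1) × 0.02547 = 0.05094 mol
m(N2O5) = 0.05094 × 108.01 = 5.502 g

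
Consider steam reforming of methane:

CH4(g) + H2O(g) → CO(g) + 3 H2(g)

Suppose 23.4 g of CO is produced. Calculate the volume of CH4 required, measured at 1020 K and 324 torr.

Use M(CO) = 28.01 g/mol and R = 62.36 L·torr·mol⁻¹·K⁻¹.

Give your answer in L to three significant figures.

n(CO) = 23.40 / 28.01 = 0.8354 mol
n(CH4) = (1/1) × 0.8354 = 0.8354 mol
V = nRT/P = 0.8354 × 62.36 × 1020 / 324 = 164.0 L

164 L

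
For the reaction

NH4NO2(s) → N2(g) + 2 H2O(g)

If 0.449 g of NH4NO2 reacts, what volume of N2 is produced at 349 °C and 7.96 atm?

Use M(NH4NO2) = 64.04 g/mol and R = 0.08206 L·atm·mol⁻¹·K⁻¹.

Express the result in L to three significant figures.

n(NH4NO2) = 0.4490 / 64.04 = 0.007011 mol
n(N2) = (1/1) × 0.007011 = 0.007011 mol
V = nRT/P = 0.007011 × 0.08206 × 622.15 / 7.96 = 0.04497 L

0.0450 L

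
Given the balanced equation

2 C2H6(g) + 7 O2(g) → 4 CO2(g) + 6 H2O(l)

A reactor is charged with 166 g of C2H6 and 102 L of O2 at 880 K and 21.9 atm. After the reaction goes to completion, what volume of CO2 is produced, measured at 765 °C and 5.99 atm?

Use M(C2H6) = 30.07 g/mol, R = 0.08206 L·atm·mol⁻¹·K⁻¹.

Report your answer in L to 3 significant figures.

157 L

n(C2H6) = 166 / 30.07 = 5.520 mol
n(O2) = PV/RT = (21.9 × 102) / (0.08206 × 880) = 30.93 mol
For 5.520 mol C2H6, stoichiometry requires (7/2) × 5.520 = 19.32 mol O2; 30.93 mol is available, so C2H6 is limiting.
n(CO2) = (4/2) × 5.520 = 11.04 mol
V(CO2) = nRT/P = 11.04 × 0.08206 × 1038.15 / 5.99 = 157.0 L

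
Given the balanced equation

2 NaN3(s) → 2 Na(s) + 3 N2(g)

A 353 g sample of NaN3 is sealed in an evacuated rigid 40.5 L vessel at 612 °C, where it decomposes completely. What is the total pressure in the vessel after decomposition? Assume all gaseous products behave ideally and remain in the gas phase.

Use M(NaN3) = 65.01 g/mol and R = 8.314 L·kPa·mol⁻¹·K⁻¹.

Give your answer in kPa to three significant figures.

1480 kPa

n(NaN3) = 353 / 65.01 = 5.430 mol
n(gas produced) = (3/2) × 5.430 = 8.145 mol
P = nRT/V = 8.145 × 8.314 × 885.15 / 40.5 = 1480 kPa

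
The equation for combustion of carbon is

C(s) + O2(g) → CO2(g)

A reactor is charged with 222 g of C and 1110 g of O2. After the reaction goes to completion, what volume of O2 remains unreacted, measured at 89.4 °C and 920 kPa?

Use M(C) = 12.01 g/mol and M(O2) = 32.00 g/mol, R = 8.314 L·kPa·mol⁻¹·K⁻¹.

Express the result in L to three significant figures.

n(C) = 222 / 12.01 = 18.48 mol
n(O2) = 1110 / 32.00 = 34.69 mol
For 18.48 mol C, stoichiometry requires (1/1) × 18.48 = 18.48 mol O2; 34.69 mol is available, so C is limiting.
n(O2) consumed = (1/1) × 18.48 = 18.48 mol; remaining = 34.69 − 18.48 = 16.21 mol
V(O2) = nRT/P = 16.21 × 8.314 × 362.55 / 920 = 53.11 L

53.1 L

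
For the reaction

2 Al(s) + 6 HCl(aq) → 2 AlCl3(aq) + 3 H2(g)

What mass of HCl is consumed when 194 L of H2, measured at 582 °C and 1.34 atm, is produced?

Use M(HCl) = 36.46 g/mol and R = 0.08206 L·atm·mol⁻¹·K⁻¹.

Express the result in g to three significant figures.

270 g

n(H2) = PV/RT = (1.34 × 194) / (0.08206 × 855.15) = 3.705 mol
n(HCl) = (6/3) × 3.705 = 7.410 mol
m(HCl) = 7.410 × 36.46 = 270.2 g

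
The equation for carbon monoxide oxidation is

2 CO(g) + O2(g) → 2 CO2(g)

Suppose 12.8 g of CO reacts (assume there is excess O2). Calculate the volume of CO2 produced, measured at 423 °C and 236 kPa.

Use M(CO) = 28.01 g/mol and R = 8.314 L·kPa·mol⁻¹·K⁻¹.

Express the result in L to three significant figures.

11.2 L

n(CO) = 12.80 / 28.01 = 0.4570 mol
n(CO2) = (2/2) × 0.4570 = 0.4570 mol
V = nRT/P = 0.4570 × 8.314 × 696.15 / 236 = 11.21 L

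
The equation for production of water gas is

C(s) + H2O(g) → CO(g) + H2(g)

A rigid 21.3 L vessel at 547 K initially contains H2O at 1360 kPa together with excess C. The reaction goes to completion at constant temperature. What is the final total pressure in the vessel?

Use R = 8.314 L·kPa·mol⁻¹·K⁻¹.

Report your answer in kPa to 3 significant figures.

2720 kPa

Rigid vessel, constant T ⇒ P scales with total gas moles (1 → 2).
P_final = (2/1) × 1360 = 2720 kPa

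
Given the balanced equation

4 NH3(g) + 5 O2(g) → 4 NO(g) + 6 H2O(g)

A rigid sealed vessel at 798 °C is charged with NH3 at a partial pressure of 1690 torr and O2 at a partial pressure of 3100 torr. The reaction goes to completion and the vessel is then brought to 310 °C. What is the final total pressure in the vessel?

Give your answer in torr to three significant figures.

2840 torr

Because the vessel is rigid and T is held at 798 °C, work the stoichiometry in partial pressures (P_i = n_iRT/V).
P(O2) required for 1690 torr of NH3 = (5/4) × 1690 = 2112 torr; available 3100 torr, so NH3 is limiting.
P(O2) remaining = 3100 − (5/4) × 1690 = 987.5 torr
P(gaseous products) = (4+6)/4 × 1690 = 4225 torr
P_total at 798 °C = 987.5 + 4225 = 5212 torr
Scaling to 310 °C: P = 5212 × 583.15/1071.15 = 2837 torr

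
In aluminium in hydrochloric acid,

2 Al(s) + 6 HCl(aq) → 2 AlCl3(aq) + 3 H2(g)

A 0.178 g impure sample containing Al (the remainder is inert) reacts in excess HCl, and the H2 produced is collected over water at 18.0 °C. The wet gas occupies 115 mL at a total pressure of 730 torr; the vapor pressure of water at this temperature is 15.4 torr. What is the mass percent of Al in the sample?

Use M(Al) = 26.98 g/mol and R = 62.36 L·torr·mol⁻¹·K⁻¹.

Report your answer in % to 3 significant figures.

45.7 %

P(H2) = 730 − 15.4 = 714.6 torr
n(H2) = PV/RT = (714.6 × 0.1150) / (62.36 × 291.15) = 0.004526 mol
n(Al) = (2/3) × 0.004526 = 0.003017 mol
m(Al) = 0.003017 × 26.98 = 0.08140 g
%Al = 0.08140 / 0.178 × 100 = 45.73%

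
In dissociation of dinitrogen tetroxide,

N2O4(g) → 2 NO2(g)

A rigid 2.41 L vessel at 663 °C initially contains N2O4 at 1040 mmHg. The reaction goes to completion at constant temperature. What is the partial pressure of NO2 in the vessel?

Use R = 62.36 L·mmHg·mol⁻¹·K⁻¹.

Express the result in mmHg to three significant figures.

n(N2O4)₀ = PV/RT = (1040 × 2.41) / (62.36 × 936.15) = 0.04293 mol
n(NO2) = (2/1) × 0.04293 = 0.08586 mol
P(NO2) = nRT/V = 0.08586 × 62.36 × 936.15 / 2.41 = 2080 mmHg

2080 mmHg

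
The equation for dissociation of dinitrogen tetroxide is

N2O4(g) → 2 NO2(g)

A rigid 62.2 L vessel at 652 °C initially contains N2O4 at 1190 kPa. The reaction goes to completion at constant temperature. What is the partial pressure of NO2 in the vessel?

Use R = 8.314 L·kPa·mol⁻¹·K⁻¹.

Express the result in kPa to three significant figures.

n(N2O4)₀ = PV/RT = (1190 × 62.2) / (8.314 × 925.15) = 9.623 mol
n(NO2) = (2/1) × 9.623 = 19.25 mol
P(NO2) = nRT/V = 19.25 × 8.314 × 925.15 / 62.2 = 2380 kPa

2380 kPa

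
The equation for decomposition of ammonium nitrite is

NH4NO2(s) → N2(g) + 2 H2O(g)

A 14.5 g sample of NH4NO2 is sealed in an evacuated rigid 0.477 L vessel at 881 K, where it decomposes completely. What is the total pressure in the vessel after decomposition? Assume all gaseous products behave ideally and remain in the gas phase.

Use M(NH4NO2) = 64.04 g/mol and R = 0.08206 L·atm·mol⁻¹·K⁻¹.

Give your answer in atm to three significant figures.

n(NH4NO2) = 14.5 / 64.04 = 0.2264 mol
n(gas produced) = (3/1) × 0.2264 = 0.6792 mol
P = nRT/V = 0.6792 × 0.08206 × 881 / 0.477 = 102.9 atm

103 atm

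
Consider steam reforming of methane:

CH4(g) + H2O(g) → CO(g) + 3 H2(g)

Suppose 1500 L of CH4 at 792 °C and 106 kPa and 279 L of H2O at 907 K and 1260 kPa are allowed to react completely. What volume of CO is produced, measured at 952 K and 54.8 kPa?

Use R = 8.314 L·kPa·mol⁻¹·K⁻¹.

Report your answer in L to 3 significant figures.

2590 L

n(CH4) = PV/RT = (106 × 1500) / (8.314 × 1065.15) = 17.95 mol
n(H2O) = PV/RT = (1260 × 279) / (8.314 × 907) = 46.62 mol
For 17.95 mol CH4, stoichiometry requires (1/1) × 17.95 = 17.95 mol H2O; 46.62 mol is available, so CH4 is limiting.
n(CO) = (1/1) × 17.95 = 17.95 mol
V(CO) = nRT/P = 17.95 × 8.314 × 952 / 54.8 = 2593 L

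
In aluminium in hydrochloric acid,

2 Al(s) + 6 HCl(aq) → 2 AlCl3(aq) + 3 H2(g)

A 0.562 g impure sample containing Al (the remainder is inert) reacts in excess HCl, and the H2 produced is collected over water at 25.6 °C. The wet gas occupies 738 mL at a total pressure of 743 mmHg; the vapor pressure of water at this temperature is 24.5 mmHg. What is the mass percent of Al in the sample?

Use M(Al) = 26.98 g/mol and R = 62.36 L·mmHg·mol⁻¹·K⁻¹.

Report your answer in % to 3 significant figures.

91.1 %

P(H2) = 743 − 24.5 = 718.5 mmHg
n(H2) = PV/RT = (718.5 × 0.7380) / (62.36 × 298.75) = 0.02846 mol
n(Al) = (2/3) × 0.02846 = 0.01897 mol
m(Al) = 0.01897 × 26.98 = 0.5118 g
%Al = 0.5118 / 0.562 × 100 = 91.07%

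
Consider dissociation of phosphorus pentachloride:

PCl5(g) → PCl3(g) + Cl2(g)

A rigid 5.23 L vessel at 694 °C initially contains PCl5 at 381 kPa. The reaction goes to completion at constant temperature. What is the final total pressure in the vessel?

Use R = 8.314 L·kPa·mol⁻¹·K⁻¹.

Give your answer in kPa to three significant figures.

Rigid vessel, constant T ⇒ P scales with total gas moles (1 → 2).
P_final = (2/1) × 381 = 762.0 kPa

762 kPa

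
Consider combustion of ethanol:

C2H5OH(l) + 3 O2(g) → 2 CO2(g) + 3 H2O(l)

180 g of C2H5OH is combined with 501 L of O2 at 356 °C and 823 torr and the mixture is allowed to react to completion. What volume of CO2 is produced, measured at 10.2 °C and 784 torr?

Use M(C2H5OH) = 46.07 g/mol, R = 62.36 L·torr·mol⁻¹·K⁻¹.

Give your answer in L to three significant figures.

158 L

n(C2H5OH) = 180 / 46.07 = 3.907 mol
n(O2) = PV/RT = (823 × 501) / (62.36 × 629.15) = 10.51 mol
For 3.907 mol C2H5OH, stoichiometry requires (3/1) × 3.907 = 11.72 mol O2; 10.51 mol is available, so O2 is limiting.
n(CO2) = (2/3) × 10.51 = 7.007 mol
V(CO2) = nRT/P = 7.007 × 62.36 × 283.35 / 784 = 157.9 L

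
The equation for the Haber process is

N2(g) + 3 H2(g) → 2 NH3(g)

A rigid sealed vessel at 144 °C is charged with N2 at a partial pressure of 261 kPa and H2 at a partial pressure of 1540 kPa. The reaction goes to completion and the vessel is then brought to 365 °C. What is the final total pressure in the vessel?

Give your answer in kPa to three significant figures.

1960 kPa

At constant V, partial pressures at 144 °C are proportional to moles, so apply stoichiometry directly to pressures.
P(H2) required for 261 kPa of N2 = (3/1) × 261 = 783.0 kPa; available 1540 kPa, so N2 is limiting.
P(H2) remaining = 1540 − (3/1) × 261 = 757.0 kPa
P(gaseous products) = (2)/1 × 261 = 522.0 kPa
P_total at 144 °C = 757.0 + 522.0 = 1279 kPa
Scaling to 365 °C: P = 1279 × 638.15/417.15 = 1957 kPa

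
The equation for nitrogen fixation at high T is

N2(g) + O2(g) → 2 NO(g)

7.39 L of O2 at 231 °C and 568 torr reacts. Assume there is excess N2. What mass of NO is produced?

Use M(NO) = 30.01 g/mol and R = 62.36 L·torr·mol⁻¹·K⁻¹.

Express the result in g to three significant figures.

8.01 g

n(O2) = PV/RT = (568 × 7.39) / (62.36 × 504.15) = 0.1335 mol
n(NO) = (2/1) × 0.1335 = 0.2670 mol
m(NO) = 0.2670 × 30.01 = 8.013 g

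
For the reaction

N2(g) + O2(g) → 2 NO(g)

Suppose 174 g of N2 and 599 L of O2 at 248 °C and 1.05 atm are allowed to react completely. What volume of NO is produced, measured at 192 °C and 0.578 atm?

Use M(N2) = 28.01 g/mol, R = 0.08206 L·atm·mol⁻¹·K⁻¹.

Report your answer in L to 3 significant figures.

820 L

n(N2) = 174 / 28.01 = 6.212 mol
n(O2) = PV/RT = (1.05 × 599) / (0.08206 × 521.15) = 14.71 mol
For 6.212 mol N2, stoichiometry requires (1/1) × 6.212 = 6.212 mol O2; 14.71 mol is available, so N2 is limiting.
n(NO) = (2/1) × 6.212 = 12.42 mol
V(NO) = nRT/P = 12.42 × 0.08206 × 465.15 / 0.578 = 820.2 L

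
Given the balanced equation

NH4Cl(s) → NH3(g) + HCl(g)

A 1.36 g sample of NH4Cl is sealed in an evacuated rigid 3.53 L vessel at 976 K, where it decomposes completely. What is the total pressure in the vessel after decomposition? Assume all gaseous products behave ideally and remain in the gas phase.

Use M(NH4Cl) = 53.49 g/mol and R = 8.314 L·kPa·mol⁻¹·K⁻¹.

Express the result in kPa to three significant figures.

117 kPa

n(NH4Cl) = 1.36 / 53.49 = 0.02543 mol
n(gas produced) = (2/1) × 0.02543 = 0.05086 mol
P = nRT/V = 0.05086 × 8.314 × 976 / 3.53 = 116.9 kPa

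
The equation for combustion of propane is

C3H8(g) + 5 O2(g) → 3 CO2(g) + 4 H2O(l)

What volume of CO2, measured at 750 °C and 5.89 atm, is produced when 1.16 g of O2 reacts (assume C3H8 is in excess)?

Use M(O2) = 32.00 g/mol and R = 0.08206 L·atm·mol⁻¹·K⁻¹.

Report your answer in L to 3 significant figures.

0.310 L

n(O2) = 1.160 / 32.00 = 0.03625 mol
n(CO2) = (3/5) × 0.03625 = 0.02175 mol
V = nRT/P = 0.02175 × 0.08206 × 1023.15 / 5.89 = 0.3100 L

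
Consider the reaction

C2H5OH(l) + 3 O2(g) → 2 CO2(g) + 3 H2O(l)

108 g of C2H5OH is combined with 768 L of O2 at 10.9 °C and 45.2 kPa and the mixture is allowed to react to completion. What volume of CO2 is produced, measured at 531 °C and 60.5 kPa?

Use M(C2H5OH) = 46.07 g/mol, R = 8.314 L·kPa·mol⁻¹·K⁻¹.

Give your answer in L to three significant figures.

n(C2H5OH) = 108 / 46.07 = 2.344 mol
n(O2) = PV/RT = (45.2 × 768) / (8.314 × 284.05) = 14.70 mol
For 2.344 mol C2H5OH, stoichiometry requires (3/1) × 2.344 = 7.032 mol O2; 14.70 mol is available, so C2H5OH is limiting.
n(CO2) = (2/1) × 2.344 = 4.688 mol
V(CO2) = nRT/P = 4.688 × 8.314 × 804.15 / 60.5 = 518.1 L

518 L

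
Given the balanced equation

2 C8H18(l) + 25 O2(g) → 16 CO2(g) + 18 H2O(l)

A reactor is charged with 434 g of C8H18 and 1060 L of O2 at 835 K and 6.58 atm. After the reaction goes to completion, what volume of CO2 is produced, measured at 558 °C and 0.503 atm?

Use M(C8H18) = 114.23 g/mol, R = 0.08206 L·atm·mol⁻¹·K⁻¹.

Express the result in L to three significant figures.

n(C8H18) = 434 / 114.23 = 3.799 mol
n(O2) = PV/RT = (6.58 × 1060) / (0.08206 × 835) = 101.8 mol
For 3.799 mol C8H18, stoichiometry requires (25/2) × 3.799 = 47.49 mol O2; 101.8 mol is available, so C8H18 is limiting.
n(CO2) = (16/2) × 3.799 = 30.39 mol
V(CO2) = nRT/P = 30.39 × 0.08206 × 831.15 / 0.503 = 4121 L

4120 L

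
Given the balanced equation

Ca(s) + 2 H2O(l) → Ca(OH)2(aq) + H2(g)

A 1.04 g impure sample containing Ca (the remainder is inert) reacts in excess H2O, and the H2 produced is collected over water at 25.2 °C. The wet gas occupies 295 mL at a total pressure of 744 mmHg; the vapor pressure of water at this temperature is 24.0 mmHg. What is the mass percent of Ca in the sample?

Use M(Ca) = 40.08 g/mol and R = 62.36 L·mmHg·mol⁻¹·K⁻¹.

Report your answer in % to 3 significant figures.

44.0 %

P(H2) = 744 − 24.0 = 720.0 mmHg
n(H2) = PV/RT = (720.0 × 0.2950) / (62.36 × 298.35) = 0.01142 mol
n(Ca) = (1/1) × 0.01142 = 0.01142 mol
m(Ca) = 0.01142 × 40.08 = 0.4577 g
%Ca = 0.4577 / 1.04 × 100 = 44.01%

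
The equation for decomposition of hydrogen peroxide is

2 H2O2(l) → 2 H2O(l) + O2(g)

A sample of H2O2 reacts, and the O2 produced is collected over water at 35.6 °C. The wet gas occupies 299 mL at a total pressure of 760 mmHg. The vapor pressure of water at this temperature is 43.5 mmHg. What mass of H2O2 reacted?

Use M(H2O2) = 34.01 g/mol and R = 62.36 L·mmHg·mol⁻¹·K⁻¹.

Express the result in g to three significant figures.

0.757 g

P(O2) = 760 − 43.5 = 716.5 mmHg
n(O2) = PV/RT = (716.5 × 0.2990) / (62.36 × 308.75) = 0.01113 mol
n(H2O2) = (2/1) × 0.01113 = 0.02226 mol
m(H2O2) = 0.02226 × 34.01 = 0.7571 g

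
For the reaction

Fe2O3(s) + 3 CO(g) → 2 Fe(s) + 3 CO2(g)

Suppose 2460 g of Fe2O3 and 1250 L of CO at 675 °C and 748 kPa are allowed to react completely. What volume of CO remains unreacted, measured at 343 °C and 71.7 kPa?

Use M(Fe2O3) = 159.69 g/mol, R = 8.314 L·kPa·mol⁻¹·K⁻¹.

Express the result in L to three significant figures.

n(Fe2O3) = 2460 / 159.69 = 15.40 mol
n(CO) = PV/RT = (748 × 1250) / (8.314 × 948.15) = 118.6 mol
For 15.40 mol Fe2O3, stoichiometry requires (3/1) × 15.40 = 46.20 mol CO; 118.6 mol is available, so Fe2O3 is limiting.
n(CO) consumed = (3/1) × 15.40 = 46.20 mol; remaining = 118.6 − 46.20 = 72.40 mol
V(CO) = nRT/P = 72.40 × 8.314 × 616.15 / 71.7 = 5173 L

5170 L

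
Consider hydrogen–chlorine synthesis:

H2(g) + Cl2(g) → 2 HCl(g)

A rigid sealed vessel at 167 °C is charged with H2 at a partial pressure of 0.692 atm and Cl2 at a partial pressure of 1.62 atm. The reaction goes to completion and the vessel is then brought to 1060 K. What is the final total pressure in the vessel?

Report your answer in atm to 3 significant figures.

5.57 atm

Because the vessel is rigid and T is held at 167 °C, work the stoichiometry in partial pressures (P_i = n_iRT/V).
P(Cl2) required for 0.692 atm of H2 = (1/1) × 0.692 = 0.6920 atm; available 1.62 atm, so H2 is limiting.
P(Cl2) remaining = 1.62 − (1/1) × 0.692 = 0.9280 atm
P(gaseous products) = (2)/1 × 0.692 = 1.384 atm
P_total at 167 °C = 0.9280 + 1.384 = 2.312 atm
Scaling to 1060 K: P = 2.312 × 1060/440.15 = 5.568 atm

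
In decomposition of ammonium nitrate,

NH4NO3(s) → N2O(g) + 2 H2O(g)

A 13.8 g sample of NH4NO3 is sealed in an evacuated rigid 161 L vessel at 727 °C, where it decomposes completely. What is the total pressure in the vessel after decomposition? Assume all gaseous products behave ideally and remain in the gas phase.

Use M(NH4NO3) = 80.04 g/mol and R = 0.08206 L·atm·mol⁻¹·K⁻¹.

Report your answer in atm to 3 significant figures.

n(NH4NO3) = 13.8 / 80.04 = 0.1724 mol
n(gas produced) = (3/1) × 0.1724 = 0.5172 mol
P = nRT/V = 0.5172 × 0.08206 × 1000.15 / 161 = 0.2637 atm

0.264 atm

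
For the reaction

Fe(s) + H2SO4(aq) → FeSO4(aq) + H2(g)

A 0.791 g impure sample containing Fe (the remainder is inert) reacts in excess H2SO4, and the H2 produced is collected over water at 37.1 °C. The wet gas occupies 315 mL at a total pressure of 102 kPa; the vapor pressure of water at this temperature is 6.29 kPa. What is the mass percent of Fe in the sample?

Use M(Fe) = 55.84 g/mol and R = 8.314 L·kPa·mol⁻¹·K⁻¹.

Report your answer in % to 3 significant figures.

82.5 %

P(H2) = 102 − 6.29 = 95.71 kPa
n(H2) = PV/RT = (95.71 × 0.3150) / (8.314 × 310.25) = 0.01169 mol
n(Fe) = (1/1) × 0.01169 = 0.01169 mol
m(Fe) = 0.01169 × 55.84 = 0.6528 g
%Fe = 0.6528 / 0.791 × 100 = 82.53%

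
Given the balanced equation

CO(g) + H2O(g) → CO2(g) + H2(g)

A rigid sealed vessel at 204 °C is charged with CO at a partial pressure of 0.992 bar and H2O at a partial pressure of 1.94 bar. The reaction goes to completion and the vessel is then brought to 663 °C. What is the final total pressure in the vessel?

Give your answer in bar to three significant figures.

5.75 bar

At constant V, partial pressures at 204 °C are proportional to moles, so apply stoichiometry directly to pressures.
P(H2O) required for 0.992 bar of CO = (1/1) × 0.992 = 0.9920 bar; available 1.94 bar, so CO is limiting.
P(H2O) remaining = 1.94 − (1/1) × 0.992 = 0.9480 bar
P(gaseous products) = (1+1)/1 × 0.992 = 1.984 bar
P_total at 204 °C = 0.9480 + 1.984 = 2.932 bar
Scaling to 663 °C: P = 2.932 × 936.15/477.15 = 5.752 bar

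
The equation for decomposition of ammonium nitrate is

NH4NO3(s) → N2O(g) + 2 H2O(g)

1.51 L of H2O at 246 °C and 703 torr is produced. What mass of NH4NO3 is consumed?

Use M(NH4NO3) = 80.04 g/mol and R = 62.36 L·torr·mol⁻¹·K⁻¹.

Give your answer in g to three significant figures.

1.31 g

n(H2O) = PV/RT = (703 × 1.51) / (62.36 × 519.15) = 0.03279 mol
n(NH4NO3) = (1/2) × 0.03279 = 0.01639 mol
m(NH4NO3) = 0.01639 × 80.04 = 1.312 g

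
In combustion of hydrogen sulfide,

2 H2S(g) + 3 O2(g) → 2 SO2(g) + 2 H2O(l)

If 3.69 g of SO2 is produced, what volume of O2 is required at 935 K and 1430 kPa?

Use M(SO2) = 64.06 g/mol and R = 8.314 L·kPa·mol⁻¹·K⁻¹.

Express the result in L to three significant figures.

n(SO2) = 3.690 / 64.06 = 0.05760 mol
n(O2) = (3/2) × 0.05760 = 0.08640 mol
V = nRT/P = 0.08640 × 8.314 × 935 / 1430 = 0.4697 L

0.470 L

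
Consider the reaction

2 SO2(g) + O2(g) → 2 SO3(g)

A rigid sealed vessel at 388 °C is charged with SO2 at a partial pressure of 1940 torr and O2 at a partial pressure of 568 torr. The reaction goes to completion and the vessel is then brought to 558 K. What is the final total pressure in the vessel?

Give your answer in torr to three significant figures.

1640 torr

At constant V, partial pressures at 388 °C are proportional to moles, so apply stoichiometry directly to pressures.
P(O2) required for 1940 torr of SO2 = (1/2) × 1940 = 970.0 torr; available 568 torr, so O2 is limiting.
P(SO2) remaining = 1940 − (2/1) × 568 = 804.0 torr
P(gaseous products) = (2)/1 × 568 = 1136 torr
P_total at 388 °C = 804.0 + 1136 = 1940 torr
Scaling to 558 K: P = 1940 × 558/661.15 = 1637 torr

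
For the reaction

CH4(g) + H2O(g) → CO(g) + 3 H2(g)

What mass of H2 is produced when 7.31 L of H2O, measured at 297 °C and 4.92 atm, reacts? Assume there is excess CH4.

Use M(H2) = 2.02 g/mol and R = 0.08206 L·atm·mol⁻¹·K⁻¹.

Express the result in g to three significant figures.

n(H2O) = PV/RT = (4.92 × 7.31) / (0.08206 × 570.15) = 0.7687 mol
n(H2) = (3/1) × 0.7687 = 2.306 mol
m(H2) = 2.306 × 2.02 = 4.658 g

4.66 g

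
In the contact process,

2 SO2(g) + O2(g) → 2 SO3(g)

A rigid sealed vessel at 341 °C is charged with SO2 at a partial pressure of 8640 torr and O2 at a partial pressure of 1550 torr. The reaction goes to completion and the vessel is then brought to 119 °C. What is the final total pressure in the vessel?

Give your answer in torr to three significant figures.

5520 torr

Because the vessel is rigid and T is held at 341 °C, work the stoichiometry in partial pressures (P_i = n_iRT/V).
P(O2) required for 8640 torr of SO2 = (1/2) × 8640 = 4320 torr; available 1550 torr, so O2 is limiting.
P(SO2) remaining = 8640 − (2/1) × 1550 = 5540 torr
P(gaseous products) = (2)/1 × 1550 = 3100 torr
P_total at 341 °C = 5540 + 3100 = 8640 torr
Scaling to 119 °C: P = 8640 × 392.15/614.15 = 5517 torr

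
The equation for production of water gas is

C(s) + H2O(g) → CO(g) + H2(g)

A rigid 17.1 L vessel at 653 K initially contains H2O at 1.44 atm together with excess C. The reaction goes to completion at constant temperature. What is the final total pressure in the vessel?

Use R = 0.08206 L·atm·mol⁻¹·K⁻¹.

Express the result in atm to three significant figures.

2.88 atm

At constant T and V, P ∝ n(gas): 1 mol gas → 2 mol gas.
P_final = (2/1) × 1.44 = 2.880 atm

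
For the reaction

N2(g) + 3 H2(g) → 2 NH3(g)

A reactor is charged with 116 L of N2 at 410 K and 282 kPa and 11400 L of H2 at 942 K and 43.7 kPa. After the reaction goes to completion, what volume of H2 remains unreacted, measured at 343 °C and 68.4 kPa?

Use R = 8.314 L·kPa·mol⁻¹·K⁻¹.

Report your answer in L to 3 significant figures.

n(N2) = PV/RT = (282 × 116) / (8.314 × 410) = 9.597 mol
n(H2) = PV/RT = (43.7 × 11400) / (8.314 × 942) = 63.61 mol
For 9.597 mol N2, stoichiometry requires (3/1) × 9.597 = 28.79 mol H2; 63.61 mol is available, so N2 is limiting.
n(H2) consumed = (3/1) × 9.597 = 28.79 mol; remaining = 63.61 − 28.79 = 34.82 mol
V(H2) = nRT/P = 34.82 × 8.314 × 616.15 / 68.4 = 2608 L

2610 L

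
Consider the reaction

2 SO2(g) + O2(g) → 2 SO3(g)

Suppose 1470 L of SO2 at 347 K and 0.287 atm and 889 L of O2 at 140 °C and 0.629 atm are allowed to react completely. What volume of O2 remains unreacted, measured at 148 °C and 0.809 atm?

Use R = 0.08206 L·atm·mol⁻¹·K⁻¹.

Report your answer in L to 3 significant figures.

388 L

n(SO2) = PV/RT = (0.287 × 1470) / (0.08206 × 347) = 14.82 mol
n(O2) = PV/RT = (0.629 × 889) / (0.08206 × 413.15) = 16.49 mol
For 14.82 mol SO2, stoichiometry requires (1/2) × 14.82 = 7.410 mol O2; 16.49 mol is available, so SO2 is limiting.
n(O2) consumed = (1/2) × 14.82 = 7.410 mol; remaining = 16.49 − 7.410 = 9.080 mol
V(O2) = nRT/P = 9.080 × 0.08206 × 421.15 / 0.809 = 387.9 L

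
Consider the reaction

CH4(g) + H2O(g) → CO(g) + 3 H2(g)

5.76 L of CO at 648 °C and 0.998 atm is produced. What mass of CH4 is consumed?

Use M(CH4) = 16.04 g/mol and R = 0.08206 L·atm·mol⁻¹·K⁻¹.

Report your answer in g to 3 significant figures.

n(CO) = PV/RT = (0.998 × 5.76) / (0.08206 × 921.15) = 0.07605 mol
n(CH4) = (1/1) × 0.07605 = 0.07605 mol
m(CH4) = 0.07605 × 16.04 = 1.220 g

1.22 g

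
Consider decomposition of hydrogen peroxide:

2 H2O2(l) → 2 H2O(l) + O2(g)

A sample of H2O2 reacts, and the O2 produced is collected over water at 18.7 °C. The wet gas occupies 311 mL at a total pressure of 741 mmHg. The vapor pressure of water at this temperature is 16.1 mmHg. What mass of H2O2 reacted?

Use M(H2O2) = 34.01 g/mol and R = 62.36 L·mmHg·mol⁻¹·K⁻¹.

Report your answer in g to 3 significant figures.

P(O2) = 741 − 16.1 = 724.9 mmHg
n(O2) = PV/RT = (724.9 × 0.3110) / (62.36 × 291.85) = 0.01239 mol
n(H2O2) = (2/1) × 0.01239 = 0.02478 mol
m(H2O2) = 0.02478 × 34.01 = 0.8428 g

0.843 g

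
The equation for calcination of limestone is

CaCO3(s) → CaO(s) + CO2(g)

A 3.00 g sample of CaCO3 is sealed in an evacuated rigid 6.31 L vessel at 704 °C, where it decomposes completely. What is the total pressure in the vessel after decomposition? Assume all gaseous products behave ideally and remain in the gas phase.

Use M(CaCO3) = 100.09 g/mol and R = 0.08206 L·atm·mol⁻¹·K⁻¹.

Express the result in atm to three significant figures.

0.381 atm

n(CaCO3) = 3.00 / 100.09 = 0.02997 mol
n(gas produced) = (1/1) × 0.02997 = 0.02997 mol
P = nRT/V = 0.02997 × 0.08206 × 977.15 / 6.31 = 0.3808 atm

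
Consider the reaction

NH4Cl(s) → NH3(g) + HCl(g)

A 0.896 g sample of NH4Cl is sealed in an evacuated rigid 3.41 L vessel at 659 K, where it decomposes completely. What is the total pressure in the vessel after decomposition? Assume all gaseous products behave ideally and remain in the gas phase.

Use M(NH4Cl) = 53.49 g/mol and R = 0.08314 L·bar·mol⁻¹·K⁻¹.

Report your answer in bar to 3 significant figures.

0.538 bar

n(NH4Cl) = 0.896 / 53.49 = 0.01675 mol
n(gas produced) = (2/1) × 0.01675 = 0.03350 mol
P = nRT/V = 0.03350 × 0.08314 × 659 / 3.41 = 0.5383 bar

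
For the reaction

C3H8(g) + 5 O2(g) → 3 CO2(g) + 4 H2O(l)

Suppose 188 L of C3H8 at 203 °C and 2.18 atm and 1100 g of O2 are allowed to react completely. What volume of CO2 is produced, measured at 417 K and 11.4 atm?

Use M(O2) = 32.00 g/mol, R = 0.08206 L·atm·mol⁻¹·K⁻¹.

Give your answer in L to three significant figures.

n(C3H8) = PV/RT = (2.18 × 188) / (0.08206 × 476.15) = 10.49 mol
n(O2) = 1100 / 32.00 = 34.38 mol
For 10.49 mol C3H8, stoichiometry requires (5/1) × 10.49 = 52.45 mol O2; 34.38 mol is available, so O2 is limiting.
n(CO2) = (3/5) × 34.38 = 20.63 mol
V(CO2) = nRT/P = 20.63 × 0.08206 × 417 / 11.4 = 61.92 L

61.9 L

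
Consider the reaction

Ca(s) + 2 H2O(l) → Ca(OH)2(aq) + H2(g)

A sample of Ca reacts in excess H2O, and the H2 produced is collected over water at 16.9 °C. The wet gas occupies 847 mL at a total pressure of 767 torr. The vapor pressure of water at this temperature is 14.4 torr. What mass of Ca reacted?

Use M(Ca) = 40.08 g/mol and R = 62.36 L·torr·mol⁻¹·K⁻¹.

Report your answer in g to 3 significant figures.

P(H2) = 767 − 14.4 = 752.6 torr
n(H2) = PV/RT = (752.6 × 0.8470) / (62.36 × 290.05) = 0.03524 mol
n(Ca) = (1/1) × 0.03524 = 0.03524 mol
m(Ca) = 0.03524 × 40.08 = 1.412 g

1.41 g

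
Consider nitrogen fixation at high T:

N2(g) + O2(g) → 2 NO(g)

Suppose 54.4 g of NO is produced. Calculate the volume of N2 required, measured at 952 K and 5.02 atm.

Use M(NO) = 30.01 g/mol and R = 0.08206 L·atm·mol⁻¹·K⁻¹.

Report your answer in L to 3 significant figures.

14.1 L

n(NO) = 54.40 / 30.01 = 1.813 mol
n(N2) = (1/2) × 1.813 = 0.9065 mol
V = nRT/P = 0.9065 × 0.08206 × 952 / 5.02 = 14.11 L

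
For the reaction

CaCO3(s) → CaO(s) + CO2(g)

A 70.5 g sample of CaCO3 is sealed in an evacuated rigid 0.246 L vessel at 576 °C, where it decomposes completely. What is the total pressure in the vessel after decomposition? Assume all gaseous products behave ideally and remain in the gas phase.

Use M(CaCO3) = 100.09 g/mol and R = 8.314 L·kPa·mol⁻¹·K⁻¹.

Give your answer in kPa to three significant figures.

n(CaCO3) = 70.5 / 100.09 = 0.7044 mol
n(gas produced) = (1/1) × 0.7044 = 0.7044 mol
P = nRT/V = 0.7044 × 8.314 × 849.15 / 0.246 = 20220 kPa

20200 kPa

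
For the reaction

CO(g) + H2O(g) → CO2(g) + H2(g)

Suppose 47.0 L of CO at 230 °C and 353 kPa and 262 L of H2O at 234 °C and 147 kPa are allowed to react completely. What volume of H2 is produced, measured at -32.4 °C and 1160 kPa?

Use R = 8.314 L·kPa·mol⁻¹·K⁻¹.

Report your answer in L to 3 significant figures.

6.84 L

n(CO) = PV/RT = (353 × 47.0) / (8.314 × 503.15) = 3.966 mol
n(H2O) = PV/RT = (147 × 262) / (8.314 × 507.15) = 9.134 mol
For 3.966 mol CO, stoichiometry requires (1/1) × 3.966 = 3.966 mol H2O; 9.134 mol is available, so CO is limiting.
n(H2) = (1/1) × 3.966 = 3.966 mol
V(H2) = nRT/P = 3.966 × 8.314 × 240.75 / 1160 = 6.843 L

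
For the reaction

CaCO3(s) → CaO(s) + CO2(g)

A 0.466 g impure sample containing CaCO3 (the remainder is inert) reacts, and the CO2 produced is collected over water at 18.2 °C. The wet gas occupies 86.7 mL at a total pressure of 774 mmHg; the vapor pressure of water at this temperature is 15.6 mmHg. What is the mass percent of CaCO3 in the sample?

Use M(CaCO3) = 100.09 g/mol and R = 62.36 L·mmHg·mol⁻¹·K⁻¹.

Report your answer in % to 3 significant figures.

P(CO2) = 774 − 15.6 = 758.4 mmHg
n(CO2) = PV/RT = (758.4 × 0.08670) / (62.36 × 291.35) = 0.003619 mol
n(CaCO3) = (1/1) × 0.003619 = 0.003619 mol
m(CaCO3) = 0.003619 × 100.09 = 0.3622 g
%CaCO3 = 0.3622 / 0.466 × 100 = 77.73%

77.7 %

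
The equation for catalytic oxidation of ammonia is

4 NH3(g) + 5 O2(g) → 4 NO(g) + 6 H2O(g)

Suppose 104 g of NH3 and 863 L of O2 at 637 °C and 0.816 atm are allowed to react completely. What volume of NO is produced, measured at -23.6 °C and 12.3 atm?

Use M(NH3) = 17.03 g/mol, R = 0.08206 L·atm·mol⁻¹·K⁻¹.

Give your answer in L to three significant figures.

10.2 L

n(NH3) = 104 / 17.03 = 6.107 mol
n(O2) = PV/RT = (0.816 × 863) / (0.08206 × 910.15) = 9.429 mol
For 6.107 mol NH3, stoichiometry requires (5/4) × 6.107 = 7.634 mol O2; 9.429 mol is available, so NH3 is limiting.
n(NO) = (4/4) × 6.107 = 6.107 mol
V(NO) = nRT/P = 6.107 × 0.08206 × 249.55 / 12.3 = 10.17 L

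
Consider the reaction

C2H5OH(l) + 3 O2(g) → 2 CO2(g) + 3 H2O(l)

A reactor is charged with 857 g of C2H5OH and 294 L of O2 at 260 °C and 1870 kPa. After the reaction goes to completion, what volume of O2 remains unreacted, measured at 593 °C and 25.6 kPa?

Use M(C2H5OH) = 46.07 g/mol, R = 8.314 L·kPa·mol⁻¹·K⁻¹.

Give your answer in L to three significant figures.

n(C2H5OH) = 857 / 46.07 = 18.60 mol
n(O2) = PV/RT = (1870 × 294) / (8.314 × 533.15) = 124.0 mol
For 18.60 mol C2H5OH, stoichiometry requires (3/1) × 18.60 = 55.80 mol O2; 124.0 mol is available, so C2H5OH is limiting.
n(O2) consumed = (3/1) × 18.60 = 55.80 mol; remaining = 124.0 − 55.80 = 68.20 mol
V(O2) = nRT/P = 68.20 × 8.314 × 866.15 / 25.6 = 19180 L

19200 L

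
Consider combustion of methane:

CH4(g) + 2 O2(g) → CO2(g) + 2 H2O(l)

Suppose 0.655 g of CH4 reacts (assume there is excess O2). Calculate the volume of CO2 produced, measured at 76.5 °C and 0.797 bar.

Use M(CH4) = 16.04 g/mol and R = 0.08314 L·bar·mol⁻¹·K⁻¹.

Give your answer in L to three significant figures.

1.49 L

n(CH4) = 0.6550 / 16.04 = 0.04084 mol
n(CO2) = (1/1) × 0.04084 = 0.04084 mol
V = nRT/P = 0.04084 × 0.08314 × 349.65 / 0.797 = 1.490 L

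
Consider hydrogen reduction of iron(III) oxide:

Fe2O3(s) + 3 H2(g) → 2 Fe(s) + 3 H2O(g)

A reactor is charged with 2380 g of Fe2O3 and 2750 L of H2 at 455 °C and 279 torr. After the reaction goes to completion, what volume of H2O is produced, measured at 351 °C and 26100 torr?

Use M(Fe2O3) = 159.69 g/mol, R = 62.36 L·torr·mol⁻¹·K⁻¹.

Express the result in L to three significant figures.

25.2 L

n(Fe2O3) = 2380 / 159.69 = 14.90 mol
n(H2) = PV/RT = (279 × 2750) / (62.36 × 728.15) = 16.90 mol
For 14.90 mol Fe2O3, stoichiometry requires (3/1) × 14.90 = 44.70 mol H2; 16.90 mol is available, so H2 is limiting.
n(H2O) = (3/3) × 16.90 = 16.90 mol
V(H2O) = nRT/P = 16.90 × 62.36 × 624.15 / 26100 = 25.20 L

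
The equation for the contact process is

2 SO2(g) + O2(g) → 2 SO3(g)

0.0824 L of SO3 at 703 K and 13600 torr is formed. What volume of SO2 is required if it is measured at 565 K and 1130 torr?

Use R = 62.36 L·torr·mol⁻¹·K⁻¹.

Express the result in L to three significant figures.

n(SO3) = PV/RT = (13600 × 0.0824) / (62.36 × 703) = 0.02556 mol
n(SO2) = (2/2) × 0.02556 = 0.02556 mol
V = nRT/P = 0.02556 × 62.36 × 565 / 1130 = 0.7970 L

0.797 L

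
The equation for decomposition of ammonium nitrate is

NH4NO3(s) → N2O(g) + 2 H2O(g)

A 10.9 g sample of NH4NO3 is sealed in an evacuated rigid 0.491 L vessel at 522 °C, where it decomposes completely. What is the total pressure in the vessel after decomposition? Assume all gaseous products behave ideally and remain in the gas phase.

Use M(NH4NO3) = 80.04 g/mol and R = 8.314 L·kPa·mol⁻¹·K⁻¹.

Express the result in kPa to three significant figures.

n(NH4NO3) = 10.9 / 80.04 = 0.1362 mol
n(gas produced) = (3/1) × 0.1362 = 0.4086 mol
P = nRT/V = 0.4086 × 8.314 × 795.15 / 0.491 = 5501 kPa

5500 kPa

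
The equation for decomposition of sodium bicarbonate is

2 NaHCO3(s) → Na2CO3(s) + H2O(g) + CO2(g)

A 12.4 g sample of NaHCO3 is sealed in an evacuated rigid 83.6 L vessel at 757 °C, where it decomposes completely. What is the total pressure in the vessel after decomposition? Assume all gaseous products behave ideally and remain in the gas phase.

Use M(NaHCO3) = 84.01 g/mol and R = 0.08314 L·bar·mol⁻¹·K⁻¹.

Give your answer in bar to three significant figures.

n(NaHCO3) = 12.4 / 84.01 = 0.1476 mol
n(gas produced) = (2/2) × 0.1476 = 0.1476 mol
P = nRT/V = 0.1476 × 0.08314 × 1030.15 / 83.6 = 0.1512 bar

0.151 bar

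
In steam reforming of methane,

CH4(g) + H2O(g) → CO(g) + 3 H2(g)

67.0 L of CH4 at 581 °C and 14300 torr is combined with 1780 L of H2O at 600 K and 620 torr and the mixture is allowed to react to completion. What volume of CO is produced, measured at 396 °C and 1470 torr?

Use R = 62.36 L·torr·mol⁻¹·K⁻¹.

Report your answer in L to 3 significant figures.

511 L

n(CH4) = PV/RT = (14300 × 67.0) / (62.36 × 854.15) = 17.99 mol
n(H2O) = PV/RT = (620 × 1780) / (62.36 × 600) = 29.50 mol
For 17.99 mol CH4, stoichiometry requires (1/1) × 17.99 = 17.99 mol H2O; 29.50 mol is available, so CH4 is limiting.
n(CO) = (1/1) × 17.99 = 17.99 mol
V(CO) = nRT/P = 17.99 × 62.36 × 669.15 / 1470 = 510.7 L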